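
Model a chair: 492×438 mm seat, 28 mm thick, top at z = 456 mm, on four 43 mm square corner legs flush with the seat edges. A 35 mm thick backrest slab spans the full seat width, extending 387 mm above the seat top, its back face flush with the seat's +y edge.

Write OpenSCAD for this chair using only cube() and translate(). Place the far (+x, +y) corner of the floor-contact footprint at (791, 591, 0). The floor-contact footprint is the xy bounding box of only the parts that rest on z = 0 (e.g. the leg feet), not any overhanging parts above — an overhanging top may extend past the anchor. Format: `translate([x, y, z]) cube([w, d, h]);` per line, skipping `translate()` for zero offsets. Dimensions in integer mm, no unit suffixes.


translate([299, 153, 428]) cube([492, 438, 28]);
translate([299, 153, 0]) cube([43, 43, 428]);
translate([748, 153, 0]) cube([43, 43, 428]);
translate([299, 548, 0]) cube([43, 43, 428]);
translate([748, 548, 0]) cube([43, 43, 428]);
translate([299, 556, 456]) cube([492, 35, 387]);


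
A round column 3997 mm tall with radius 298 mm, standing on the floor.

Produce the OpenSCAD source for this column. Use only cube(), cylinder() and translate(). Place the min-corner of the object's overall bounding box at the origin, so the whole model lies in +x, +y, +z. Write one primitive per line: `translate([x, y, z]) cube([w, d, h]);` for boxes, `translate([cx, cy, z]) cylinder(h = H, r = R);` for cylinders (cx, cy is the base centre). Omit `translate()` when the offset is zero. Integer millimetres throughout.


translate([298, 298, 0]) cylinder(h = 3997, r = 298);


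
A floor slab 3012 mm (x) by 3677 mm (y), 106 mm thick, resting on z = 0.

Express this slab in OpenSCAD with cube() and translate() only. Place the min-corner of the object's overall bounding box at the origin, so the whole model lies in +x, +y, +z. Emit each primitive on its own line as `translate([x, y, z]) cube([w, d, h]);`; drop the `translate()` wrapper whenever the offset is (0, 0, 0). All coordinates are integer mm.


cube([3012, 3677, 106]);


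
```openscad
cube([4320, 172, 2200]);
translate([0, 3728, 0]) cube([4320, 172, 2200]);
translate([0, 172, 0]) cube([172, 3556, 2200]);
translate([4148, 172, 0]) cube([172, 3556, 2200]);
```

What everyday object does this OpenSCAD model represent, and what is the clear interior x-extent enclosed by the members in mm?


A house (or room) frame. The interior width is 3976 mm.

Four 2200 mm walls enclosing a rectangle with no floor or roof — a room or house frame. Outside width is 4320 mm and wall thickness is 172 mm, so the interior width is 4320 − 2 × 172 = 3976 mm.


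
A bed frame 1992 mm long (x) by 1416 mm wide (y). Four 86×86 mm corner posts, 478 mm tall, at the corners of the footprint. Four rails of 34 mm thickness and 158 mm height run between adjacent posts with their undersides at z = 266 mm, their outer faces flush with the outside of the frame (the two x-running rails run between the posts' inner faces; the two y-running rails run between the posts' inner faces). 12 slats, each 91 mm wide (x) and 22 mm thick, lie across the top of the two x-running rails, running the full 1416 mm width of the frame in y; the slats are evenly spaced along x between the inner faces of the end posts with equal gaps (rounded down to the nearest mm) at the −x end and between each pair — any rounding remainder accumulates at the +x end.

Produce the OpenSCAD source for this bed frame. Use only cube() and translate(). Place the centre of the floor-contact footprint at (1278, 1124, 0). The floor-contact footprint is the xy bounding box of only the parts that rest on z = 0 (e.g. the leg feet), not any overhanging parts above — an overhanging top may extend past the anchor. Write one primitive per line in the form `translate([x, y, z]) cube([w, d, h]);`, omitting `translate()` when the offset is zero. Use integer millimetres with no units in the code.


translate([282, 416, 0]) cube([86, 86, 478]);
translate([282, 1746, 0]) cube([86, 86, 478]);
translate([2188, 416, 0]) cube([86, 86, 478]);
translate([2188, 1746, 0]) cube([86, 86, 478]);
translate([368, 416, 266]) cube([1820, 34, 158]);
translate([368, 1798, 266]) cube([1820, 34, 158]);
translate([282, 502, 266]) cube([34, 1244, 158]);
translate([2240, 502, 266]) cube([34, 1244, 158]);
translate([424, 416, 424]) cube([91, 1416, 22]);
translate([571, 416, 424]) cube([91, 1416, 22]);
translate([718, 416, 424]) cube([91, 1416, 22]);
translate([865, 416, 424]) cube([91, 1416, 22]);
translate([1012, 416, 424]) cube([91, 1416, 22]);
translate([1159, 416, 424]) cube([91, 1416, 22]);
translate([1306, 416, 424]) cube([91, 1416, 22]);
translate([1453, 416, 424]) cube([91, 1416, 22]);
translate([1600, 416, 424]) cube([91, 1416, 22]);
translate([1747, 416, 424]) cube([91, 1416, 22]);
translate([1894, 416, 424]) cube([91, 1416, 22]);
translate([2041, 416, 424]) cube([91, 1416, 22]);


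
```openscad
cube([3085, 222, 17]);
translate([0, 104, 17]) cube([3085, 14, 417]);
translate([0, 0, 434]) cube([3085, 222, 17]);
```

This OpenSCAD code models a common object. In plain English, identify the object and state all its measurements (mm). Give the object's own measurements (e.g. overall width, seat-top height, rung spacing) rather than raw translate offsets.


An I-beam lying along x, 3085 mm long. Overall section height 451 mm. Two flanges 222 mm wide (y) and 17 mm thick, one on the floor and one at the top; a web 14 mm thick runs between them, centred on the flange width.


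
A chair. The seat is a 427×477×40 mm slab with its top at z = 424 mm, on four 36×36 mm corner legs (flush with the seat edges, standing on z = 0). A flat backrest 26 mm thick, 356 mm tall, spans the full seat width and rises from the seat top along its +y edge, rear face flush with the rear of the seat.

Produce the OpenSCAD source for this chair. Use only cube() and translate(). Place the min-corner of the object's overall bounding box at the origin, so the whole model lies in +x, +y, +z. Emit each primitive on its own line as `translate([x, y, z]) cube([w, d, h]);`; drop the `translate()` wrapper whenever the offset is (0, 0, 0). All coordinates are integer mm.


translate([0, 0, 384]) cube([427, 477, 40]);
cube([36, 36, 384]);
translate([391, 0, 0]) cube([36, 36, 384]);
translate([0, 441, 0]) cube([36, 36, 384]);
translate([391, 441, 0]) cube([36, 36, 384]);
translate([0, 451, 424]) cube([427, 26, 356]);


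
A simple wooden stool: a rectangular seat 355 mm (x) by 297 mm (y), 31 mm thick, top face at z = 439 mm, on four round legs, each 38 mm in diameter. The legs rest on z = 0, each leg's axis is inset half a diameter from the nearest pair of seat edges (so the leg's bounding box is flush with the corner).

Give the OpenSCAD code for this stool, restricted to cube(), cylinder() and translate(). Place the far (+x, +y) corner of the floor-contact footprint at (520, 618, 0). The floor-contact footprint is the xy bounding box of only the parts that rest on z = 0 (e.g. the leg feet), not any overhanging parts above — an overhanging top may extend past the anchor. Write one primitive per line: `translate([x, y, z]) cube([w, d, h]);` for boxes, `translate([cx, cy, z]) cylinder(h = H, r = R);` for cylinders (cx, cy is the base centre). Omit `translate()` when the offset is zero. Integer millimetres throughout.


// leg_h = 439 - 31 = 408
translate([165, 321, 408]) cube([355, 297, 31]);
translate([184, 340, 0]) cylinder(h = 408, r = 19);
translate([501, 340, 0]) cylinder(h = 408, r = 19);
translate([184, 599, 0]) cylinder(h = 408, r = 19);
translate([501, 599, 0]) cylinder(h = 408, r = 19);


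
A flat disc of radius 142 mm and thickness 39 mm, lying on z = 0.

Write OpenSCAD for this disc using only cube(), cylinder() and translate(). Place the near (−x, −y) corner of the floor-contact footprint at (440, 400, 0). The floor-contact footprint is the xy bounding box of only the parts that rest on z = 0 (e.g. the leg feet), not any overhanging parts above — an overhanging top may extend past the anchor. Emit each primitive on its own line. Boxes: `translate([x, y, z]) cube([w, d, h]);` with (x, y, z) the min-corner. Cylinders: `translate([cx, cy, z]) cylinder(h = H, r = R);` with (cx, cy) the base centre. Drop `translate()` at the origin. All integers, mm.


translate([582, 542, 0]) cylinder(h = 39, r = 142);


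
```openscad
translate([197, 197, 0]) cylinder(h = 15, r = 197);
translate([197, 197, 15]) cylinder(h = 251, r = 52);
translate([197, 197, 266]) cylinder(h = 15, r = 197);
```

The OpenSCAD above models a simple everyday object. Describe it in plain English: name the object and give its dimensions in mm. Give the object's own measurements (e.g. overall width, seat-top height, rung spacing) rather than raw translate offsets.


A spool: two coaxial disc flanges of radius 197 mm and thickness 15 mm, joined by a core cylinder of radius 52 mm and height 251 mm. The lower flange rests on z = 0 and the three cylinders share a vertical axis.


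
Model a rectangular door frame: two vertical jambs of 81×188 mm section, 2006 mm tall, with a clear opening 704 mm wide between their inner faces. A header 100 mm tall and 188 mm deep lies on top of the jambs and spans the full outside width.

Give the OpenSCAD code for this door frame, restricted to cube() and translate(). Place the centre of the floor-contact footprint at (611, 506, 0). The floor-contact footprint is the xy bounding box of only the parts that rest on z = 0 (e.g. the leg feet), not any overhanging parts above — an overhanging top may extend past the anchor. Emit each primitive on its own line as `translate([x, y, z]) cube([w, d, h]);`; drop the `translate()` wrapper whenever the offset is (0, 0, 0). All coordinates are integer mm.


translate([178, 412, 0]) cube([81, 188, 2006]);
translate([963, 412, 0]) cube([81, 188, 2006]);
translate([178, 412, 2006]) cube([866, 188, 100]);


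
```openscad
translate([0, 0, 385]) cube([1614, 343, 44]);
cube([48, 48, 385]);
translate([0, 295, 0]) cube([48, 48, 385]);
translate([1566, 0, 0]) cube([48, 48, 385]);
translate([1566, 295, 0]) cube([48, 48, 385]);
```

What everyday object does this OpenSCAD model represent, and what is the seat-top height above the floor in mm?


A bench. The seat-top height is 429 mm.

A long slab on four corner posts — a bench. The slab sits at z = 385 with thickness 44, so the top is 385 + 44 = 429 mm.


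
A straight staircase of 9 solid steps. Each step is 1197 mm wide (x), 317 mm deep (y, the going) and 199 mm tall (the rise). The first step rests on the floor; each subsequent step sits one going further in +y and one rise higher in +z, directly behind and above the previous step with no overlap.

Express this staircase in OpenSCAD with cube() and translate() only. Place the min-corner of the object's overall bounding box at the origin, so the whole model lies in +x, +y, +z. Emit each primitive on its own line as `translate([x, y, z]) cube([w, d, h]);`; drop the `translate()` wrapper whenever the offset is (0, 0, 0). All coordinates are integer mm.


cube([1197, 317, 199]);
translate([0, 317, 199]) cube([1197, 317, 199]);
translate([0, 634, 398]) cube([1197, 317, 199]);
translate([0, 951, 597]) cube([1197, 317, 199]);
translate([0, 1268, 796]) cube([1197, 317, 199]);
translate([0, 1585, 995]) cube([1197, 317, 199]);
translate([0, 1902, 1194]) cube([1197, 317, 199]);
translate([0, 2219, 1393]) cube([1197, 317, 199]);
translate([0, 2536, 1592]) cube([1197, 317, 199]);


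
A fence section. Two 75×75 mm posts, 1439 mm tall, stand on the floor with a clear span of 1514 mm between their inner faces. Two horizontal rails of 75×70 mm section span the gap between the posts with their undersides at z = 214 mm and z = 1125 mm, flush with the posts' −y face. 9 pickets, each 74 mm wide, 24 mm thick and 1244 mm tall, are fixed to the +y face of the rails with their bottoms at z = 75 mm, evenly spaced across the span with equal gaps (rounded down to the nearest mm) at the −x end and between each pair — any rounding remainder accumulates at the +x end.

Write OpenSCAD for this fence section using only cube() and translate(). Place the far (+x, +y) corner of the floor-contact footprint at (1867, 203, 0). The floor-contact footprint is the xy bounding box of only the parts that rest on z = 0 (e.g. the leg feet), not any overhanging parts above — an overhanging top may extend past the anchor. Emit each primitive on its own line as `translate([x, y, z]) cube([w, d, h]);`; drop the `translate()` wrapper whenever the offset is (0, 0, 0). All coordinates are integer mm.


translate([203, 128, 0]) cube([75, 75, 1439]);
translate([1792, 128, 0]) cube([75, 75, 1439]);
translate([278, 128, 214]) cube([1514, 75, 70]);
translate([278, 128, 1125]) cube([1514, 75, 70]);
translate([362, 203, 75]) cube([74, 24, 1244]);
translate([520, 203, 75]) cube([74, 24, 1244]);
translate([678, 203, 75]) cube([74, 24, 1244]);
translate([836, 203, 75]) cube([74, 24, 1244]);
translate([994, 203, 75]) cube([74, 24, 1244]);
translate([1152, 203, 75]) cube([74, 24, 1244]);
translate([1310, 203, 75]) cube([74, 24, 1244]);
translate([1468, 203, 75]) cube([74, 24, 1244]);
translate([1626, 203, 75]) cube([74, 24, 1244]);


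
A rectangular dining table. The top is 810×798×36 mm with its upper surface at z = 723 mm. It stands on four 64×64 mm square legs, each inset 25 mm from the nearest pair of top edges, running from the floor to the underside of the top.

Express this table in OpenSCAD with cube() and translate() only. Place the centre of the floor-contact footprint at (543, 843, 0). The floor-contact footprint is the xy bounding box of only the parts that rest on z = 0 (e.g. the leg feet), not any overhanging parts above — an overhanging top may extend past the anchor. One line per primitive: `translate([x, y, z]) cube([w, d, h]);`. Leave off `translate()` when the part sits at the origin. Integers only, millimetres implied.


// leg_h = 723 - 36 = 687
translate([138, 444, 687]) cube([810, 798, 36]);
translate([163, 469, 0]) cube([64, 64, 687]);
translate([859, 469, 0]) cube([64, 64, 687]);
translate([163, 1153, 0]) cube([64, 64, 687]);
translate([859, 1153, 0]) cube([64, 64, 687]);


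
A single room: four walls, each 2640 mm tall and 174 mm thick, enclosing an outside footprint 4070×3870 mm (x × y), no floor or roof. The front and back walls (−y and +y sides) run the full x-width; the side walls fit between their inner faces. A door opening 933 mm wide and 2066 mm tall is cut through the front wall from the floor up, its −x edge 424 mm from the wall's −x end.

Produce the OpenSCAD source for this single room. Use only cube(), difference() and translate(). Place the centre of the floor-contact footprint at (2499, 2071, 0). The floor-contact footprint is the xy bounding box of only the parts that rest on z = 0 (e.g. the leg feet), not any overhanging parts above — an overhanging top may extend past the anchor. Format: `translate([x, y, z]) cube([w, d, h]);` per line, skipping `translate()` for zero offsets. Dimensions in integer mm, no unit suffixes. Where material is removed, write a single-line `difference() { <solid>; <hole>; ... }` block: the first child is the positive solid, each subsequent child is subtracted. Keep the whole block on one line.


difference() { translate([464, 136, 0]) cube([4070, 174, 2640]); translate([888, 136, 0]) cube([933, 174, 2066]); }
translate([464, 3832, 0]) cube([4070, 174, 2640]);
translate([464, 310, 0]) cube([174, 3522, 2640]);
translate([4360, 310, 0]) cube([174, 3522, 2640]);


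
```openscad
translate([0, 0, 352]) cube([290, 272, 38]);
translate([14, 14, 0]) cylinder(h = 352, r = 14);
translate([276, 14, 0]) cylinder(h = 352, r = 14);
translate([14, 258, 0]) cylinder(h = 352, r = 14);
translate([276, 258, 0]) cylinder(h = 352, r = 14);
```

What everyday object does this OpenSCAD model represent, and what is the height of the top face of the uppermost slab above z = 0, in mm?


A stool. The seat height is 390 mm.

A 290×272×38 slab at z = 352 on four corner cylinders — a stool. The seat top is 352 + 38 = 390 mm.


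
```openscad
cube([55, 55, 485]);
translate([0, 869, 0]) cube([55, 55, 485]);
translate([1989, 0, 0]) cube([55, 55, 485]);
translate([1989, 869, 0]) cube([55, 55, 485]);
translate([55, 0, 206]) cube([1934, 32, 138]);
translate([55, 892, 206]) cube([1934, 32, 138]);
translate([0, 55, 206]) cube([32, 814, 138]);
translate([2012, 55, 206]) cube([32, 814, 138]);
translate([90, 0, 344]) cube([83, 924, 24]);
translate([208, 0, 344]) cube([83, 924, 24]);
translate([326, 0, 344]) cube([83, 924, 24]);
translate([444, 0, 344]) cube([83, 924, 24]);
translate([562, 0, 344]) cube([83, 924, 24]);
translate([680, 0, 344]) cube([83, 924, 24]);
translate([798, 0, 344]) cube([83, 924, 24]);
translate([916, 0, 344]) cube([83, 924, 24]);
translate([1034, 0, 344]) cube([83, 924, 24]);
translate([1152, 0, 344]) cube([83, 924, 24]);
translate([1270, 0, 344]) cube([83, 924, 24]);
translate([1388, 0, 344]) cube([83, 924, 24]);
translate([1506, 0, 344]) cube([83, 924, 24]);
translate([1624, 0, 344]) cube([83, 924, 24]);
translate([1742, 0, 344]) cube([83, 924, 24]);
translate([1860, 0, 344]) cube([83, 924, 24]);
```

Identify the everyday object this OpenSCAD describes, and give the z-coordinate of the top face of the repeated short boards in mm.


A bed frame. The slat-top height is 368 mm.

Four posts, four rails, and a row of slats — a bed frame. Slats sit on the rails at z = 206 + 138 = 344; with slat thickness 24, the top is 368 mm.


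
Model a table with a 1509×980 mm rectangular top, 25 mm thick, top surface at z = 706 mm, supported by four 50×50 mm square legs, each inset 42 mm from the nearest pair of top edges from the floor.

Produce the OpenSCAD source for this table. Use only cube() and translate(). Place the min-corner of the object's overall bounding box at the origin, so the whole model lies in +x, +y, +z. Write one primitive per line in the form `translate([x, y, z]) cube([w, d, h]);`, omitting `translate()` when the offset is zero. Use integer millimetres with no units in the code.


// leg_h = 706 - 25 = 681
translate([0, 0, 681]) cube([1509, 980, 25]);
translate([42, 42, 0]) cube([50, 50, 681]);
translate([1417, 42, 0]) cube([50, 50, 681]);
translate([42, 888, 0]) cube([50, 50, 681]);
translate([1417, 888, 0]) cube([50, 50, 681]);


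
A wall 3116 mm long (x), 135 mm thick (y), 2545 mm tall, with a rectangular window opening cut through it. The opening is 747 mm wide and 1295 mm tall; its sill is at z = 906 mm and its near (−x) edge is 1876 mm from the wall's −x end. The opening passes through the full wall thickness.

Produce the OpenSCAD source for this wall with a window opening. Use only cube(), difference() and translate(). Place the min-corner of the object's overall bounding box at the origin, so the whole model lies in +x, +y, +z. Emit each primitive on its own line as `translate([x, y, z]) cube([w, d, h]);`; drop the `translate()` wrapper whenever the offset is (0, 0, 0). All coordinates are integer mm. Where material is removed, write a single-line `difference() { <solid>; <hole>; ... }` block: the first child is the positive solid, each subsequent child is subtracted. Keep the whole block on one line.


difference() { cube([3116, 135, 2545]); translate([1876, 0, 906]) cube([747, 135, 1295]); }


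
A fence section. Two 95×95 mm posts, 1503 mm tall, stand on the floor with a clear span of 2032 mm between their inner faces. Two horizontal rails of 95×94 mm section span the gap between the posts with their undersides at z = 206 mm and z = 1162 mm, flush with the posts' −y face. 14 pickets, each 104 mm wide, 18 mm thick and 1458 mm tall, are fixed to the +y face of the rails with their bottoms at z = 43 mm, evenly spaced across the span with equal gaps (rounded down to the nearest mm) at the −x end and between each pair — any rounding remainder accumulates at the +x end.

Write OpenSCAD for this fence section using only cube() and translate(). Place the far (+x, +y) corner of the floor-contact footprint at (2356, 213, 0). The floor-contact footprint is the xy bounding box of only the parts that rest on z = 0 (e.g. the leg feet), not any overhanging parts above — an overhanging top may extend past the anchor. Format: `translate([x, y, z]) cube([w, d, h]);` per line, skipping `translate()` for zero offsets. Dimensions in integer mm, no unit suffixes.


translate([134, 118, 0]) cube([95, 95, 1503]);
translate([2261, 118, 0]) cube([95, 95, 1503]);
translate([229, 118, 206]) cube([2032, 95, 94]);
translate([229, 118, 1162]) cube([2032, 95, 94]);
translate([267, 213, 43]) cube([104, 18, 1458]);
translate([409, 213, 43]) cube([104, 18, 1458]);
translate([551, 213, 43]) cube([104, 18, 1458]);
translate([693, 213, 43]) cube([104, 18, 1458]);
translate([835, 213, 43]) cube([104, 18, 1458]);
translate([977, 213, 43]) cube([104, 18, 1458]);
translate([1119, 213, 43]) cube([104, 18, 1458]);
translate([1261, 213, 43]) cube([104, 18, 1458]);
translate([1403, 213, 43]) cube([104, 18, 1458]);
translate([1545, 213, 43]) cube([104, 18, 1458]);
translate([1687, 213, 43]) cube([104, 18, 1458]);
translate([1829, 213, 43]) cube([104, 18, 1458]);
translate([1971, 213, 43]) cube([104, 18, 1458]);
translate([2113, 213, 43]) cube([104, 18, 1458]);


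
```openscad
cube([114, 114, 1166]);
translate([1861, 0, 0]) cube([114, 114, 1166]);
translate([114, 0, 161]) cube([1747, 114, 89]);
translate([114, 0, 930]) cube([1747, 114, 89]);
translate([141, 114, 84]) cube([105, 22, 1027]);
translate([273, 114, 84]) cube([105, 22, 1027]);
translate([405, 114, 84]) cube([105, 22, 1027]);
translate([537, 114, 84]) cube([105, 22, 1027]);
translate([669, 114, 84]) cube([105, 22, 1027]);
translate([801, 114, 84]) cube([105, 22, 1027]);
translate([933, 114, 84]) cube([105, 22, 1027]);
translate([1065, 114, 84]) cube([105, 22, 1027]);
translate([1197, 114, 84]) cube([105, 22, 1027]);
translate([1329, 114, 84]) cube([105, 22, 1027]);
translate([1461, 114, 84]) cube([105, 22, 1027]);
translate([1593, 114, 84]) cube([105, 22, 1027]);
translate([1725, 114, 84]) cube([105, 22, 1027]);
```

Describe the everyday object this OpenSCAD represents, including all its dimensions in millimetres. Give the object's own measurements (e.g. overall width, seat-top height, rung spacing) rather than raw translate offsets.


A fence section. Two 114×114 mm posts, 1166 mm tall, stand on the floor with a clear span of 1747 mm between their inner faces. Two horizontal rails of 114×89 mm section span the gap between the posts with their undersides at z = 161 mm and z = 930 mm, flush with the posts' −y face. 13 pickets, each 105 mm wide, 22 mm thick and 1027 mm tall, are fixed to the +y face of the rails with their bottoms at z = 84 mm, spaced across the span with a 27 mm gap after the −x post and between neighbouring pickets, with 31 mm left before the +x post.


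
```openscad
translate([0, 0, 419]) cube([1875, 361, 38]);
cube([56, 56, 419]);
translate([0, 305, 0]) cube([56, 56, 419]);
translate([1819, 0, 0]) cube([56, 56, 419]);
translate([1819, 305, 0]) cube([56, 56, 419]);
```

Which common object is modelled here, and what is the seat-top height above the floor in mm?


A bench. The seat-top height is 457 mm.

A long slab on four corner posts — a bench. The slab sits at z = 419 with thickness 38, so the top is 419 + 38 = 457 mm.


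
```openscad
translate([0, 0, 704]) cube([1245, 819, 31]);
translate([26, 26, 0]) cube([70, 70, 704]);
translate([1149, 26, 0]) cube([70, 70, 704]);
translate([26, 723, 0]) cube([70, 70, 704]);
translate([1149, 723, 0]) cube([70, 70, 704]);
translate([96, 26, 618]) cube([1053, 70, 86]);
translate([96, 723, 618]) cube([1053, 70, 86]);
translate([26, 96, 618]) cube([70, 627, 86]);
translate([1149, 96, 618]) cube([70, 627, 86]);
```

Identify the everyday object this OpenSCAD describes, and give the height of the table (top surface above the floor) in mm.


A table. The table height is 735 mm.

A 1245×819×31 slab sits at z = 704 on four 70 mm square posts — a table. The top surface is at 704 + 31 = 735 mm.


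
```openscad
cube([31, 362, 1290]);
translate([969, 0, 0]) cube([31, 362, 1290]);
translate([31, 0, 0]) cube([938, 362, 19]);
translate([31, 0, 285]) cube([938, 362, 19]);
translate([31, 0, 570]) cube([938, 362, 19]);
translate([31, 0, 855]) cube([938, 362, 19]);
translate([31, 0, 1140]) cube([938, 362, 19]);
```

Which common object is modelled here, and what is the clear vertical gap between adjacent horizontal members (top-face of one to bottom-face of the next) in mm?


A bookshelf. The clear shelf gap is 266 mm.

Two tall side panels with 5 horizontal boards between them — a bookshelf. The first two shelf undersides are at z = 0 and z = 285; with shelf thickness 19, the clear gap is 285 − 0 − 19 = 266 mm.


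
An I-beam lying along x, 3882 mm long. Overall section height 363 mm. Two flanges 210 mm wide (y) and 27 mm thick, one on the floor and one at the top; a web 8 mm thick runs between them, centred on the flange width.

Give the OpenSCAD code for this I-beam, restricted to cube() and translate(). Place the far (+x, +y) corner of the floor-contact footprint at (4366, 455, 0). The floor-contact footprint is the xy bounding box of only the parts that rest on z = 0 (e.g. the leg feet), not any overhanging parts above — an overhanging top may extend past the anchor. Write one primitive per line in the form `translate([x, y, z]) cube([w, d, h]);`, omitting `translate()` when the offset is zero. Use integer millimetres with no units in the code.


translate([484, 245, 0]) cube([3882, 210, 27]);
translate([484, 346, 27]) cube([3882, 8, 309]);
translate([484, 245, 336]) cube([3882, 210, 27]);


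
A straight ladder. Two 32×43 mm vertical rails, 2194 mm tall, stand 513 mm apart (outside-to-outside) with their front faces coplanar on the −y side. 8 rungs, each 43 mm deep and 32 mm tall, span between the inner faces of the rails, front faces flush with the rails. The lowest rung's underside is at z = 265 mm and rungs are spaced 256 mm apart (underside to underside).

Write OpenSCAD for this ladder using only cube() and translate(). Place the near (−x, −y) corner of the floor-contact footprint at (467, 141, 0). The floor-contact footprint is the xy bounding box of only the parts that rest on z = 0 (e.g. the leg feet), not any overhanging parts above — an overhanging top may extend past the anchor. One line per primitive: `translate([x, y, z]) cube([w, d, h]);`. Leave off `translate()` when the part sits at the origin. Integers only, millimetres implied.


// rung span = 513 - 2*32 = 449
// rung[k] z = 265 + k*256
translate([467, 141, 0]) cube([32, 43, 2194]);
translate([948, 141, 0]) cube([32, 43, 2194]);
translate([499, 141, 265]) cube([449, 43, 32]);
translate([499, 141, 521]) cube([449, 43, 32]);
translate([499, 141, 777]) cube([449, 43, 32]);
translate([499, 141, 1033]) cube([449, 43, 32]);
translate([499, 141, 1289]) cube([449, 43, 32]);
translate([499, 141, 1545]) cube([449, 43, 32]);
translate([499, 141, 1801]) cube([449, 43, 32]);
translate([499, 141, 2057]) cube([449, 43, 32]);


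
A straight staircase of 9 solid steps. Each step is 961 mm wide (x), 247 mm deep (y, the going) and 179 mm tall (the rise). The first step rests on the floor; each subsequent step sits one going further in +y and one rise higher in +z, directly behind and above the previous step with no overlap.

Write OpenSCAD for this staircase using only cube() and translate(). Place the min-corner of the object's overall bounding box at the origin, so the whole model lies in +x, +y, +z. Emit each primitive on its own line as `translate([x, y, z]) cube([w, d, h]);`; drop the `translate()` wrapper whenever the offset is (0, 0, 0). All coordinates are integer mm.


cube([961, 247, 179]);
translate([0, 247, 179]) cube([961, 247, 179]);
translate([0, 494, 358]) cube([961, 247, 179]);
translate([0, 741, 537]) cube([961, 247, 179]);
translate([0, 988, 716]) cube([961, 247, 179]);
translate([0, 1235, 895]) cube([961, 247, 179]);
translate([0, 1482, 1074]) cube([961, 247, 179]);
translate([0, 1729, 1253]) cube([961, 247, 179]);
translate([0, 1976, 1432]) cube([961, 247, 179]);


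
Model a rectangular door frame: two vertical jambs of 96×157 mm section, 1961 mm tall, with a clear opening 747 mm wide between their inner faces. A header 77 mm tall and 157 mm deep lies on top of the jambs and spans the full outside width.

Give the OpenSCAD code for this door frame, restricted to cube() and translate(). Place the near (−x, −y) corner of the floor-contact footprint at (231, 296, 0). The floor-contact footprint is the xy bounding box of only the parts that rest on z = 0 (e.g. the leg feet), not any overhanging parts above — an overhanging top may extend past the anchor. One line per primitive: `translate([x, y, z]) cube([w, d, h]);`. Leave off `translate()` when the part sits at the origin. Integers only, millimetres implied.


translate([231, 296, 0]) cube([96, 157, 1961]);
translate([1074, 296, 0]) cube([96, 157, 1961]);
translate([231, 296, 1961]) cube([939, 157, 77]);


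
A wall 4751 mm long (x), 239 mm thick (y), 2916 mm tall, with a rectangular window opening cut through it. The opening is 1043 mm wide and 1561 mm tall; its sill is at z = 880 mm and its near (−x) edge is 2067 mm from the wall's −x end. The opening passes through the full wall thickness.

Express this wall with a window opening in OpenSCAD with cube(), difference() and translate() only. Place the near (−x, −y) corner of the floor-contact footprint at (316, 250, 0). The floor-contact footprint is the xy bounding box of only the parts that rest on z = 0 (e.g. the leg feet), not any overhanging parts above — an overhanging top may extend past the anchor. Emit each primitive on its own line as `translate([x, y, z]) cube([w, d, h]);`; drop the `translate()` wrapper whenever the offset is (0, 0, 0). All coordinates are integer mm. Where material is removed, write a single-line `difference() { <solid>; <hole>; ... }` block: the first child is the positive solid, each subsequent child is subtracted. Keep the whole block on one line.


difference() { translate([316, 250, 0]) cube([4751, 239, 2916]); translate([2383, 250, 880]) cube([1043, 239, 1561]); }


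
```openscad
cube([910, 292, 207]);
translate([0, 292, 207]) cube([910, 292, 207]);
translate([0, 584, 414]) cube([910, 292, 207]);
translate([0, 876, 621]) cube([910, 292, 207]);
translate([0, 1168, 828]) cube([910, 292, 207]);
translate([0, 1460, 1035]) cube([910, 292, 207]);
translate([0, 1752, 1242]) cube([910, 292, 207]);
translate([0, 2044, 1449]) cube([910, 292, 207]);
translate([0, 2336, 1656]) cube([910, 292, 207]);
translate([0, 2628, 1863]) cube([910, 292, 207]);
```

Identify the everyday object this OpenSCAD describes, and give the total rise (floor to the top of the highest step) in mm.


A staircase. The total rise is 2070 mm.

10 identical blocks, each offset up and back from the previous — a staircase. Each step is 207 mm tall and there are 10 of them, so the total rise is 10 × 207 = 2070 mm.


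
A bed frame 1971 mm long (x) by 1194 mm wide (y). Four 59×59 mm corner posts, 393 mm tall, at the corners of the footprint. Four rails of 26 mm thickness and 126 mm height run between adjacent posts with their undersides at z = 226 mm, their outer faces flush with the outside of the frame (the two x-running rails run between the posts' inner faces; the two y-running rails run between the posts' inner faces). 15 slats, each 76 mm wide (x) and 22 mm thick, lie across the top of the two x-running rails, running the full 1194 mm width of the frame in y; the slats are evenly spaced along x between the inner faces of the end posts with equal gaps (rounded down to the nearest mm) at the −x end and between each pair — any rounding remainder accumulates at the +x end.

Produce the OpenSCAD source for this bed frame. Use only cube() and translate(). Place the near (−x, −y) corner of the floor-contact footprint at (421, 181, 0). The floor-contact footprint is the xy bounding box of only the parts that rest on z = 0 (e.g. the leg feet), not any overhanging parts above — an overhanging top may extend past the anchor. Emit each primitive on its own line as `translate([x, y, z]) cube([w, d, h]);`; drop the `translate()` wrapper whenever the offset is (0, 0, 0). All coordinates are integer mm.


// slat z = rail_z + rail_h = 226 + 126 = 352
// slat gap = ⌊(1853 − 15·76) / 16⌋ = 44
translate([421, 181, 0]) cube([59, 59, 393]);
translate([421, 1316, 0]) cube([59, 59, 393]);
translate([2333, 181, 0]) cube([59, 59, 393]);
translate([2333, 1316, 0]) cube([59, 59, 393]);
translate([480, 181, 226]) cube([1853, 26, 126]);
translate([480, 1349, 226]) cube([1853, 26, 126]);
translate([421, 240, 226]) cube([26, 1076, 126]);
translate([2366, 240, 226]) cube([26, 1076, 126]);
translate([524, 181, 352]) cube([76, 1194, 22]);
translate([644, 181, 352]) cube([76, 1194, 22]);
translate([764, 181, 352]) cube([76, 1194, 22]);
translate([884, 181, 352]) cube([76, 1194, 22]);
translate([1004, 181, 352]) cube([76, 1194, 22]);
translate([1124, 181, 352]) cube([76, 1194, 22]);
translate([1244, 181, 352]) cube([76, 1194, 22]);
translate([1364, 181, 352]) cube([76, 1194, 22]);
translate([1484, 181, 352]) cube([76, 1194, 22]);
translate([1604, 181, 352]) cube([76, 1194, 22]);
translate([1724, 181, 352]) cube([76, 1194, 22]);
translate([1844, 181, 352]) cube([76, 1194, 22]);
translate([1964, 181, 352]) cube([76, 1194, 22]);
translate([2084, 181, 352]) cube([76, 1194, 22]);
translate([2204, 181, 352]) cube([76, 1194, 22]);


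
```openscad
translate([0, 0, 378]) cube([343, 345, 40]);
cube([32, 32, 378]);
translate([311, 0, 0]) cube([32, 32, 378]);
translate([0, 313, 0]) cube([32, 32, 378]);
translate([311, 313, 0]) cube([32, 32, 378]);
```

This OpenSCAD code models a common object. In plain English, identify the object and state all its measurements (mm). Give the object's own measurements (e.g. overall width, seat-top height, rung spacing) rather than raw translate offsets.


A four-legged stool. The seat is a 343×345×40 mm slab whose top surface is at z = 418 mm; four square legs, each 32×32 mm in cross-section, run from the floor (z = 0) to the underside of the seat, each flush with a corner of the seat.


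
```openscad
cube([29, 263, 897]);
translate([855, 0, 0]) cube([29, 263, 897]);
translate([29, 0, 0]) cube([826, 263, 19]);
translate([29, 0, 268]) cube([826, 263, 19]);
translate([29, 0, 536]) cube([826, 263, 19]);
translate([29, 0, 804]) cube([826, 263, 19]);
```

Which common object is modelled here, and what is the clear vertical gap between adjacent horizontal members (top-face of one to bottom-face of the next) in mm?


A bookshelf. The clear shelf gap is 249 mm.

Two tall side panels with 4 horizontal boards between them — a bookshelf. The first two shelf undersides are at z = 0 and z = 268; with shelf thickness 19, the clear gap is 268 − 0 − 19 = 249 mm.


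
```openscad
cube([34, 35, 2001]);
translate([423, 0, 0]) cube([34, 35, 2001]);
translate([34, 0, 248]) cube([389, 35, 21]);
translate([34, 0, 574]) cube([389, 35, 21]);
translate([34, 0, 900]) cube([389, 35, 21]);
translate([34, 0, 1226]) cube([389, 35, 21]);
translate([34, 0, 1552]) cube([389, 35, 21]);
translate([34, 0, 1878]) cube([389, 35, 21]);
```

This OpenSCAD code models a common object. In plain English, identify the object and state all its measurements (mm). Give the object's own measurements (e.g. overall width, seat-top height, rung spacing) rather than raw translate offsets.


A straight ladder. Two 34×35 mm vertical rails, 2001 mm tall, stand 457 mm apart (outside-to-outside) with their front faces coplanar on the −y side. 6 rungs, each 35 mm deep and 21 mm tall, span between the inner faces of the rails, front faces flush with the rails. The lowest rung's underside is at z = 248 mm and rungs are spaced 326 mm apart (underside to underside).


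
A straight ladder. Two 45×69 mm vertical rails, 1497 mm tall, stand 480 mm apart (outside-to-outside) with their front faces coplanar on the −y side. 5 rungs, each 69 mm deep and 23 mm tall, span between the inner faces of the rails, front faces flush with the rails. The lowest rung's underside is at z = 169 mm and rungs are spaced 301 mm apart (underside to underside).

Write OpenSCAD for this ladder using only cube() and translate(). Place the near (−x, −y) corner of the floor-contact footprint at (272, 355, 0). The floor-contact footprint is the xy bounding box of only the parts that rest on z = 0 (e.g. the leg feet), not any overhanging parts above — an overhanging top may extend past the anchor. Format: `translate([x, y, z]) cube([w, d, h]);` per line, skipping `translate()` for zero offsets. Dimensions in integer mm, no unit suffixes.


// rung span = 480 - 2*45 = 390
// rung[k] z = 169 + k*301
translate([272, 355, 0]) cube([45, 69, 1497]);
translate([707, 355, 0]) cube([45, 69, 1497]);
translate([317, 355, 169]) cube([390, 69, 23]);
translate([317, 355, 470]) cube([390, 69, 23]);
translate([317, 355, 771]) cube([390, 69, 23]);
translate([317, 355, 1072]) cube([390, 69, 23]);
translate([317, 355, 1373]) cube([390, 69, 23]);


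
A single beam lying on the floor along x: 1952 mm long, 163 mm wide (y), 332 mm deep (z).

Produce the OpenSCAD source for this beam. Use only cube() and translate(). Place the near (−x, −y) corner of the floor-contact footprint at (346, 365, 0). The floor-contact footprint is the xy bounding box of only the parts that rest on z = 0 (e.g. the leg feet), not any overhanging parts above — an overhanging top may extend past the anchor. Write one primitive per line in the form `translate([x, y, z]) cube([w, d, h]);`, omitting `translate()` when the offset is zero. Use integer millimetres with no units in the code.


translate([346, 365, 0]) cube([1952, 163, 332]);


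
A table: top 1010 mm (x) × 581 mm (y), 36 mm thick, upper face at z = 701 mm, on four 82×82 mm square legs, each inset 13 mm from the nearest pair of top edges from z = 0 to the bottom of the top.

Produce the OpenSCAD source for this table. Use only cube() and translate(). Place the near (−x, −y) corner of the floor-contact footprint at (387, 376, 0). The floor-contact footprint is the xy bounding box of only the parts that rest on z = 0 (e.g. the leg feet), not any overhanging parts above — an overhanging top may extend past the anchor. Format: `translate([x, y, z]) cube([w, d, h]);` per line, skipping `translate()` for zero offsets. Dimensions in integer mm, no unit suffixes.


// leg_h = 701 - 36 = 665
translate([374, 363, 665]) cube([1010, 581, 36]);
translate([387, 376, 0]) cube([82, 82, 665]);
translate([1289, 376, 0]) cube([82, 82, 665]);
translate([387, 849, 0]) cube([82, 82, 665]);
translate([1289, 849, 0]) cube([82, 82, 665]);


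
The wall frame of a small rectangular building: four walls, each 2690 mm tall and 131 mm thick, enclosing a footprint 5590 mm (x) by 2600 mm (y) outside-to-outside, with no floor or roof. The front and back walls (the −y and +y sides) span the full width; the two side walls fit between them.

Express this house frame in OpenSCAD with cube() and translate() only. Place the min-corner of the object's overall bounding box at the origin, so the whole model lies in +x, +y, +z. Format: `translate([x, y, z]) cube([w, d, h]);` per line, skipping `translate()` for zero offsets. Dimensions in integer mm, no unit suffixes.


cube([5590, 131, 2690]);
translate([0, 2469, 0]) cube([5590, 131, 2690]);
translate([0, 131, 0]) cube([131, 2338, 2690]);
translate([5459, 131, 0]) cube([131, 2338, 2690]);


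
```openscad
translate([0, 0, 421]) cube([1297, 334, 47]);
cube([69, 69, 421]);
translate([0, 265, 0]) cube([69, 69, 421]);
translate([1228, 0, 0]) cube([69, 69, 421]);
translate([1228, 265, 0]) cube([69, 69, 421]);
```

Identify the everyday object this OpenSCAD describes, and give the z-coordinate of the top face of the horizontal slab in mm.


A bench. The seat-top height is 468 mm.

A long slab on four corner posts — a bench. The slab sits at z = 421 with thickness 47, so the top is 421 + 47 = 468 mm.
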